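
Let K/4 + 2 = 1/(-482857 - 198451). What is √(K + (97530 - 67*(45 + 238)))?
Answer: √2279155712258842/170327 ≈ 280.29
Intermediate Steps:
K = -1362617/170327 (K = -8 + 4/(-482857 - 198451) = -8 + 4/(-681308) = -8 + 4*(-1/681308) = -8 - 1/170327 = -1362617/170327 ≈ -8.0000)
√(K + (97530 - 67*(45 + 238))) = √(-1362617/170327 + (97530 - 67*(45 + 238))) = √(-1362617/170327 + (97530 - 67*283)) = √(-1362617/170327 + (97530 - 1*18961)) = √(-1362617/170327 + (97530 - 18961)) = √(-1362617/170327 + 78569) = √(13381059446/170327) = √2279155712258842/170327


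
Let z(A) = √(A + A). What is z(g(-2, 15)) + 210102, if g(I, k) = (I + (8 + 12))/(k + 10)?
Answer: 1050516/5 ≈ 2.1010e+5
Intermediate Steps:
g(I, k) = (20 + I)/(10 + k) (g(I, k) = (I + 20)/(10 + k) = (20 + I)/(10 + k))
z(A) = √2*√A (z(A) = √(2*A) = √2*√A)
z(g(-2, 15)) + 210102 = √2*√((20 - 2)/(10 + 15)) + 210102 = √2*√(18/25) + 210102 = √2*(3*√2/5) + 210102 = 6/5 + 210102 = 1050516/5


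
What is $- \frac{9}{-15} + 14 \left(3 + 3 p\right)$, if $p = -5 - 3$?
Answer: $- \frac{1467}{5} \approx -293.4$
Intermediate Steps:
$p = -8$
$- \frac{9}{-15} + 14 \left(3 + 3 p\right) = - \frac{9}{-15} + 14 \left(3 + 3 \left(-8\right)\right) = \left(-9\right) \left(- \frac{1}{15}\right) + 14 \left(3 - 24\right) = \frac{3}{5} + 14 \left(-21\right) = \frac{3}{5} - 294 = - \frac{1467}{5}$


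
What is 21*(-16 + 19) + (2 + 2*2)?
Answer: 69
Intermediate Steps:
21*(-16 + 19) + (2 + 2*2) = 21*3 + (2 + 4) = 63 + 6 = 69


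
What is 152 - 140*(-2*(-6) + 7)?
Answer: -2508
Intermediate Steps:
152 - 140*(-2*(-6) + 7) = 152 - 140*(12 + 7) = 152 - 140*19 = 152 - 2660 = -2508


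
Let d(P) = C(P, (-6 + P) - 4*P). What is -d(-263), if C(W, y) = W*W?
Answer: -69169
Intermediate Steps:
C(W, y) = W²
d(P) = P²
-d(-263) = -1*(-263)² = -1*69169 = -69169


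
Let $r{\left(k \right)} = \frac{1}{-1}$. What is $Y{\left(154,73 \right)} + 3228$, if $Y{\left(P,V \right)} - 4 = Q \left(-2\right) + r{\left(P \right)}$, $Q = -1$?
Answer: $3233$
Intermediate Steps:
$r{\left(k \right)} = -1$
$Y{\left(P,V \right)} = 5$ ($Y{\left(P,V \right)} = 4 - -1 = 4 + \left(2 - 1\right) = 4 + 1 = 5$)
$Y{\left(154,73 \right)} + 3228 = 5 + 3228 = 3233$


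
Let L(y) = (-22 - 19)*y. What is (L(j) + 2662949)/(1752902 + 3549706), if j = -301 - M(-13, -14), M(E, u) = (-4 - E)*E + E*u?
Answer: 2677955/5302608 ≈ 0.50503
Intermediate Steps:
M(E, u) = E*u + E*(-4 - E) (M(E, u) = E*(-4 - E) + E*u = E*u + E*(-4 - E))
j = -366 (j = -301 - (-13)*(-4 - 14 - 1*(-13)) = -301 - (-13)*(-4 - 14 + 13) = -301 - (-13)*(-5) = -301 - 1*65 = -301 - 65 = -366)
L(y) = -41*y
(L(j) + 2662949)/(1752902 + 3549706) = (-41*(-366) + 2662949)/(1752902 + 3549706) = (15006 + 2662949)/5302608 = 2677955*(1/5302608) = 2677955/5302608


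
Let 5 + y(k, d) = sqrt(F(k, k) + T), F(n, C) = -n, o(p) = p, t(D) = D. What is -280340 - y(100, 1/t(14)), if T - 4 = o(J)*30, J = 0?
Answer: -280335 - 4*I*sqrt(6) ≈ -2.8034e+5 - 9.798*I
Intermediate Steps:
T = 4 (T = 4 + 0*30 = 4 + 0 = 4)
y(k, d) = -5 + sqrt(4 - k) (y(k, d) = -5 + sqrt(-k + 4) = -5 + sqrt(4 - k))
-280340 - y(100, 1/t(14)) = -280340 - (-5 + sqrt(4 - 1*100)) = -280340 - (-5 + sqrt(4 - 100)) = -280340 - (-5 + sqrt(-96)) = -280340 - (-5 + 4*I*sqrt(6)) = -280340 + (5 - 4*I*sqrt(6)) = -280335 - 4*I*sqrt(6)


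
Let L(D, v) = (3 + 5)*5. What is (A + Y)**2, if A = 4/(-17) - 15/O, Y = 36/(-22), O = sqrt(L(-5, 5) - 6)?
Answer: 707825/69938 + 5250*sqrt(34)/3179 ≈ 19.750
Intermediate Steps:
L(D, v) = 40 (L(D, v) = 8*5 = 40)
O = sqrt(34) (O = sqrt(40 - 6) = sqrt(34) ≈ 5.8309)
Y = -18/11 (Y = 36*(-1/22) = -18/11 ≈ -1.6364)
A = -4/17 - 15*sqrt(34)/34 (A = 4/(-17) - 15*sqrt(34)/34 = 4*(-1/17) - 15*sqrt(34)/34 = -4/17 - 15*sqrt(34)/34 ≈ -2.8078)
(A + Y)**2 = ((-4/17 - 15*sqrt(34)/34) - 18/11)**2 = (-350/187 - 15*sqrt(34)/34)**2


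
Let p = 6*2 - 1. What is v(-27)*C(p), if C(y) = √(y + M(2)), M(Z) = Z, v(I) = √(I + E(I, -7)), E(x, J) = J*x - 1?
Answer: √2093 ≈ 45.749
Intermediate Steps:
E(x, J) = -1 + J*x
v(I) = √(-1 - 6*I) (v(I) = √(I + (-1 - 7*I)) = √(-1 - 6*I))
p = 11 (p = 12 - 1 = 11)
C(y) = √(2 + y) (C(y) = √(y + 2) = √(2 + y))
v(-27)*C(p) = √(-1 - 6*(-27))*√(2 + 11) = √(-1 + 162)*√13 = √161*√13 = √2093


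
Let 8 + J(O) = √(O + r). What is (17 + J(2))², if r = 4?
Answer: (9 + √6)² ≈ 131.09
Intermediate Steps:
J(O) = -8 + √(4 + O) (J(O) = -8 + √(O + 4) = -8 + √(4 + O))
(17 + J(2))² = (17 + (-8 + √(4 + 2)))² = (17 + (-8 + √6))² = (9 + √6)²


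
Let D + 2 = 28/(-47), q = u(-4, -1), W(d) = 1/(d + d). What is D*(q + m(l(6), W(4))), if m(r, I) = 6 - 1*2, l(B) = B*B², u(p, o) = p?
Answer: 0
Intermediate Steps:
W(d) = 1/(2*d)
l(B) = B³
m(r, I) = 4 (m(r, I) = 6 - 2 = 4)
q = -4
D = -122/47 (D = -2 + 28/(-47) = -2 + 28*(-1/47) = -2 - 28/47 = -122/47 ≈ -2.5957)
D*(q + m(l(6), W(4))) = -122*(-4 + 4)/47 = -122/47*0 = 0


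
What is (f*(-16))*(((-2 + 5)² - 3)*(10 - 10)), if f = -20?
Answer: 0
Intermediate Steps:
(f*(-16))*(((-2 + 5)² - 3)*(10 - 10)) = (-20*(-16))*(((-2 + 5)² - 3)*(10 - 10)) = 320*((3² - 3)*0) = 320*((9 - 3)*0) = 320*(6*0) = 320*0 = 0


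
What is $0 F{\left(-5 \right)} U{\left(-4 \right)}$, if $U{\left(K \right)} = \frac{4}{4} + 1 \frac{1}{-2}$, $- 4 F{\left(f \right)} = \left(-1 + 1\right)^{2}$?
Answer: $0$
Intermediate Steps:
$F{\left(f \right)} = 0$ ($F{\left(f \right)} = - \frac{\left(-1 + 1\right)^{2}}{4} = - \frac{0^{2}}{4} = \left(- \frac{1}{4}\right) 0 = 0$)
$U{\left(K \right)} = \frac{1}{2}$ ($U{\left(K \right)} = 4 \cdot \frac{1}{4} + 1 \left(- \frac{1}{2}\right) = 1 - \frac{1}{2} = \frac{1}{2}$)
$0 F{\left(-5 \right)} U{\left(-4 \right)} = 0 \cdot 0 \cdot \frac{1}{2} = 0 \cdot \frac{1}{2} = 0$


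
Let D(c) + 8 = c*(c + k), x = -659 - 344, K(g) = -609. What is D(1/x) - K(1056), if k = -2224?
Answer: 606842082/1006009 ≈ 603.22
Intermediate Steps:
x = -1003
D(c) = -8 + c*(-2224 + c) (D(c) = -8 + c*(c - 2224) = -8 + c*(-2224 + c))
D(1/x) - K(1056) = (-8 + (1/(-1003))**2 - 2224/(-1003)) - 1*(-609) = (-8 + (-1/1003)**2 - 2224*(-1/1003)) + 609 = (-8 + 1/1006009 + 2224/1003) + 609 = -5817399/1006009 + 609 = 606842082/1006009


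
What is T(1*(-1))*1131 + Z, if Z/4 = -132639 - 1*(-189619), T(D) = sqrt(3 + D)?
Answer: 227920 + 1131*sqrt(2) ≈ 2.2952e+5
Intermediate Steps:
Z = 227920 (Z = 4*(-132639 - 1*(-189619)) = 4*(-132639 + 189619) = 4*56980 = 227920)
T(1*(-1))*1131 + Z = sqrt(3 + 1*(-1))*1131 + 227920 = sqrt(3 - 1)*1131 + 227920 = sqrt(2)*1131 + 227920 = 1131*sqrt(2) + 227920 = 227920 + 1131*sqrt(2)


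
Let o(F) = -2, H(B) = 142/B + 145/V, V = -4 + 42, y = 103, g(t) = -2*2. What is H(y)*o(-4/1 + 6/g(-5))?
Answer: -20331/1957 ≈ -10.389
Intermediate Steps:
g(t) = -4
V = 38
H(B) = 145/38 + 142/B (H(B) = 142/B + 145/38 = 145/38 + 142/B)
H(y)*o(-4/1 + 6/g(-5)) = (145/38 + 142/103)*(-2) = (20331/3914)*(-2) = -20331/1957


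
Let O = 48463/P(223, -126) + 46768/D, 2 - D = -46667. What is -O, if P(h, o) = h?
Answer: -2272149011/10407187 ≈ -218.32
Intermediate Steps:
D = 46669 (D = 2 - 1*(-46667) = 2 + 46667 = 46669)
O = 2272149011/10407187 (O = 48463/223 + 46768/46669 = 2272149011/10407187 ≈ 218.32)
-O = -1*2272149011/10407187 = -2272149011/10407187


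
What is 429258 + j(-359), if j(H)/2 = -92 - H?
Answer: 429792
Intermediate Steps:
j(H) = -184 - 2*H (j(H) = 2*(-92 - H) = -184 - 2*H)
429258 + j(-359) = 429258 + (-184 - 2*(-359)) = 429258 + (-184 + 718) = 429258 + 534 = 429792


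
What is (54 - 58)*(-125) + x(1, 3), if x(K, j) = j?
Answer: 503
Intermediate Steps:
(54 - 58)*(-125) + x(1, 3) = (54 - 58)*(-125) + 3 = -4*(-125) + 3 = 500 + 3 = 503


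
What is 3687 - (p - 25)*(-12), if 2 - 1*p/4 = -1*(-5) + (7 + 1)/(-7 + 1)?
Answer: 3307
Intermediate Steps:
p = -20/3 (p = 8 - 4*(-1*(-5) + (7 + 1)/(-7 + 1)) = 8 - 4*(5 + 8/(-6)) = 8 - 4*(5 + 8*(-1/6)) = 8 - 4*(5 - 4/3) = 8 - 4*11/3 = 8 - 44/3 = -20/3 ≈ -6.6667)
3687 - (p - 25)*(-12) = 3687 - (-20/3 - 25)*(-12) = 3687 - (-95)*(-12)/3 = 3687 - 1*380 = 3687 - 380 = 3307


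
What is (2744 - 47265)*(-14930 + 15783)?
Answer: -37976413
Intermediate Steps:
(2744 - 47265)*(-14930 + 15783) = -44521*853 = -37976413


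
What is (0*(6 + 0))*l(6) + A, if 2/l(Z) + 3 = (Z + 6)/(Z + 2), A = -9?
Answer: -9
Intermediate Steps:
l(Z) = 2/(-3 + (6 + Z)/(2 + Z)) (l(Z) = 2/(-3 + (Z + 6)/(Z + 2)) = 2/(-3 + (6 + Z)/(2 + Z)))
(0*(6 + 0))*l(6) + A = (0*(6 + 0))*((-2 - 1*6)/6) - 9 = (0*6)*((-2 - 6)/6) - 9 = 0*((⅙)*(-8)) - 9 = 0*(-4/3) - 9 = 0 - 9 = -9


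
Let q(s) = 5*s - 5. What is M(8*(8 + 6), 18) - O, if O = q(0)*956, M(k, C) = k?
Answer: 4892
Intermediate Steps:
q(s) = -5 + 5*s
O = -4780 (O = (-5 + 5*0)*956 = (-5 + 0)*956 = -5*956 = -4780)
M(8*(8 + 6), 18) - O = 8*(8 + 6) - 1*(-4780) = 8*14 + 4780 = 112 + 4780 = 4892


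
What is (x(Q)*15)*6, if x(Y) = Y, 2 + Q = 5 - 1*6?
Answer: -270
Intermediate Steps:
Q = -3 (Q = -2 + (5 - 1*6) = -2 + (5 - 6) = -2 - 1 = -3)
(x(Q)*15)*6 = -3*15*6 = -45*6 = -270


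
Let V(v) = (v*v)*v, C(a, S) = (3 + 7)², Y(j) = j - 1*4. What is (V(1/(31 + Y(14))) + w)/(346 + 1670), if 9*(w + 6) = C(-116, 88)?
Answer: 3170375/1250502624 ≈ 0.0025353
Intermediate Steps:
Y(j) = -4 + j (Y(j) = j - 4 = -4 + j)
C(a, S) = 100 (C(a, S) = 10² = 100)
w = 46/9 (w = -6 + (⅑)*100 = -6 + 100/9 = 46/9 ≈ 5.1111)
V(v) = v³ (V(v) = v²*v = v³)
(V(1/(31 + Y(14))) + w)/(346 + 1670) = ((1/(31 + (-4 + 14)))³ + 46/9)/(346 + 1670) = ((1/(31 + 10))³ + 46/9)/2016 = ((1/41)³ + 46/9)*(1/2016) = (1/68921 + 46/9)*(1/2016) = (3170375/620289)*(1/2016) = 3170375/1250502624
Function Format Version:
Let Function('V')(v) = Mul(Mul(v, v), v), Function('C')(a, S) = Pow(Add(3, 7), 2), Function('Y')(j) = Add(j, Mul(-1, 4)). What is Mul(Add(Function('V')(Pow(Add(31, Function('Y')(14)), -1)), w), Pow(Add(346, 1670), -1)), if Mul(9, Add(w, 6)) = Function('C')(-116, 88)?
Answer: Rational(3170375, 1250502624) ≈ 0.0025353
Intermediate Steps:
Function('Y')(j) = Add(-4, j) (Function('Y')(j) = Add(j, -4) = Add(-4, j))
Function('C')(a, S) = 100 (Function('C')(a, S) = Pow(10, 2) = 100)
w = Rational(46, 9) (w = Add(-6, Mul(Rational(1, 9), 100)) = Add(-6, Rational(100, 9)) = Rational(46, 9) ≈ 5.1111)
Function('V')(v) = Pow(v, 3) (Function('V')(v) = Mul(Pow(v, 2), v) = Pow(v, 3))
Mul(Add(Function('V')(Pow(Add(31, Function('Y')(14)), -1)), w), Pow(Add(346, 1670), -1)) = Mul(Add(Pow(Pow(Add(31, Add(-4, 14)), -1), 3), Rational(46, 9)), Pow(Add(346, 1670), -1)) = Mul(Add(Pow(Pow(Add(31, 10), -1), 3), Rational(46, 9)), Pow(2016, -1)) = Mul(Add(Pow(Pow(41, -1), 3), Rational(46, 9)), Rational(1, 2016)) = Mul(Add(Pow(Rational(1, 41), 3), Rational(46, 9)), Rational(1, 2016)) = Mul(Add(Rational(1, 68921), Rational(46, 9)), Rational(1, 2016)) = Mul(Rational(3170375, 620289), Rational(1, 2016)) = Rational(3170375, 1250502624)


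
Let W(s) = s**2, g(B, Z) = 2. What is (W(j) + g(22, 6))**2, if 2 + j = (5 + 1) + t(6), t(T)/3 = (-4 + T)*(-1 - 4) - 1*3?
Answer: 1505529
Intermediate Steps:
t(T) = 51 - 15*T (t(T) = 3*((-4 + T)*(-1 - 4) - 1*3) = 3*((-4 + T)*(-5) - 3) = 3*((20 - 5*T) - 3) = 3*(17 - 5*T) = 51 - 15*T)
j = -35 (j = -2 + ((5 + 1) + (51 - 15*6)) = -2 + (6 + (51 - 90)) = -2 + (6 - 39) = -2 - 33 = -35)
(W(j) + g(22, 6))**2 = ((-35)**2 + 2)**2 = (1225 + 2)**2 = 1227**2 = 1505529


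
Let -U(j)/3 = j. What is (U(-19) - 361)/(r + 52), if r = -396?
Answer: 38/43 ≈ 0.88372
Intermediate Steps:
U(j) = -3*j
(U(-19) - 361)/(r + 52) = (-3*(-19) - 361)/(-396 + 52) = (57 - 361)/(-344) = -304*(-1/344) = 38/43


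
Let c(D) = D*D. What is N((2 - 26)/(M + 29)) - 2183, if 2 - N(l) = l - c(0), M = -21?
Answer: -2178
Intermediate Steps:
c(D) = D²
N(l) = 2 - l (N(l) = 2 - (l - 1*0²) = 2 - (l - 1*0) = 2 - (l + 0) = 2 - l)
N((2 - 26)/(M + 29)) - 2183 = (2 - (2 - 26)/(-21 + 29)) - 2183 = (2 - (-24)/8) - 2183 = (2 - 1*(-3)) - 2183 = (2 + 3) - 2183 = 5 - 2183 = -2178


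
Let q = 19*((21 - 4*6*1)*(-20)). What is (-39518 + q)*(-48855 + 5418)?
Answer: 1667025186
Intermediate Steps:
q = 1140 (q = 19*((21 - 24*1)*(-20)) = 19*((21 - 24)*(-20)) = 19*(-3*(-20)) = 19*60 = 1140)
(-39518 + q)*(-48855 + 5418) = (-39518 + 1140)*(-48855 + 5418) = -38378*(-43437) = 1667025186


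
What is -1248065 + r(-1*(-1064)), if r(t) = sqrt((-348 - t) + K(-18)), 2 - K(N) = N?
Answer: -1248065 + 4*I*sqrt(87) ≈ -1.2481e+6 + 37.31*I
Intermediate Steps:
K(N) = 2 - N
r(t) = sqrt(-328 - t) (r(t) = sqrt((-348 - t) + (2 - 1*(-18))) = sqrt((-348 - t) + (2 + 18)) = sqrt((-348 - t) + 20) = sqrt(-328 - t))
-1248065 + r(-1*(-1064)) = -1248065 + sqrt(-328 - (-1)*(-1064)) = -1248065 + sqrt(-328 - 1*1064) = -1248065 + sqrt(-328 - 1064) = -1248065 + sqrt(-1392) = -1248065 + 4*I*sqrt(87)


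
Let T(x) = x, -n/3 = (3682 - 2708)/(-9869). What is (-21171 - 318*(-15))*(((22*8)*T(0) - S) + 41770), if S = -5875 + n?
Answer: -108617489673/139 ≈ -7.8142e+8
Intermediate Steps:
n = 2922/9869 (n = -3*(3682 - 2708)/(-9869) = -2922*(-1)/9869 = -3*(-974/9869) = 2922/9869 ≈ 0.29608)
S = -57977453/9869 (S = -5875 + 2922/9869 = -57977453/9869 ≈ -5874.7)
(-21171 - 318*(-15))*(((22*8)*T(0) - S) + 41770) = (-21171 - 318*(-15))*(((22*8)*0 - 1*(-57977453/9869)) + 41770) = (-21171 + 4770)*((176*0 + 57977453/9869) + 41770) = -16401*((0 + 57977453/9869) + 41770) = -16401*(57977453/9869 + 41770) = -16401*470205583/9869 = -108617489673/139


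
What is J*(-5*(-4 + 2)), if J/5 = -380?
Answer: -19000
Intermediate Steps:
J = -1900 (J = 5*(-380) = -1900)
J*(-5*(-4 + 2)) = -(-9500)*(-4 + 2) = -(-9500)*(-2) = -1900*10 = -19000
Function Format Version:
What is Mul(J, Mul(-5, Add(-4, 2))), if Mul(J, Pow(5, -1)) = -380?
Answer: -19000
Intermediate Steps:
J = -1900 (J = Mul(5, -380) = -1900)
Mul(J, Mul(-5, Add(-4, 2))) = Mul(-1900, Mul(-5, Add(-4, 2))) = Mul(-1900, Mul(-5, -2)) = Mul(-1900, 10) = -19000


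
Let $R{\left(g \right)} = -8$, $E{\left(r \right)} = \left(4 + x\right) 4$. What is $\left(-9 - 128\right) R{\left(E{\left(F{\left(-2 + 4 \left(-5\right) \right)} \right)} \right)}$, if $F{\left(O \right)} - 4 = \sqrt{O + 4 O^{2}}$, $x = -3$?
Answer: $1096$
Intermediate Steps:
$F{\left(O \right)} = 4 + \sqrt{O + 4 O^{2}}$
$E{\left(r \right)} = 4$ ($E{\left(r \right)} = \left(4 - 3\right) 4 = 1 \cdot 4 = 4$)
$\left(-9 - 128\right) R{\left(E{\left(F{\left(-2 + 4 \left(-5\right) \right)} \right)} \right)} = \left(-9 - 128\right) \left(-8\right) = \left(-137\right) \left(-8\right) = 1096$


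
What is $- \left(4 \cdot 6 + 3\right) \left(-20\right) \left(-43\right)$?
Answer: $-23220$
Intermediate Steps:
$- \left(4 \cdot 6 + 3\right) \left(-20\right) \left(-43\right) = - \left(24 + 3\right) \left(-20\right) \left(-43\right) = - 27 \left(-20\right) \left(-43\right) = - \left(-540\right) \left(-43\right) = \left(-1\right) 23220 = -23220$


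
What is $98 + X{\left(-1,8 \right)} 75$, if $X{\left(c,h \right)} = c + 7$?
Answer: $548$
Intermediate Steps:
$X{\left(c,h \right)} = 7 + c$
$98 + X{\left(-1,8 \right)} 75 = 98 + \left(7 - 1\right) 75 = 98 + 6 \cdot 75 = 98 + 450 = 548$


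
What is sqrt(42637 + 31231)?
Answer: 2*sqrt(18467) ≈ 271.79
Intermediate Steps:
sqrt(42637 + 31231) = sqrt(73868) = 2*sqrt(18467)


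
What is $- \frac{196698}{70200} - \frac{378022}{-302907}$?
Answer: $- \frac{1835780927}{1181337300} \approx -1.554$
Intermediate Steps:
$- \frac{196698}{70200} - \frac{378022}{-302907} = \left(-196698\right) \frac{1}{70200} - - \frac{378022}{302907} = - \frac{32783}{11700} + \frac{378022}{302907} = - \frac{1835780927}{1181337300}$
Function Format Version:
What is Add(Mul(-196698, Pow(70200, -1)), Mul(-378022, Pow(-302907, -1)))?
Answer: Rational(-1835780927, 1181337300) ≈ -1.5540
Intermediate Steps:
Add(Mul(-196698, Pow(70200, -1)), Mul(-378022, Pow(-302907, -1))) = Add(Mul(-196698, Rational(1, 70200)), Mul(-378022, Rational(-1, 302907))) = Add(Rational(-32783, 11700), Rational(378022, 302907)) = Rational(-1835780927, 1181337300)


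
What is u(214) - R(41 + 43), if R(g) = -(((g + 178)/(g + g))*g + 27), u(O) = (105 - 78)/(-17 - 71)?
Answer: 13877/88 ≈ 157.69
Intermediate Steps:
u(O) = -27/88 (u(O) = 27/(-88) = 27*(-1/88) = -27/88)
R(g) = -116 - g/2 (R(g) = -(((178 + g)/((2*g)))*g + 27) = -(((178 + g)*(1/(2*g)))*g + 27) = -(((178 + g)/(2*g))*g + 27) = -((89 + g/2) + 27) = -(116 + g/2) = -116 - g/2)
u(214) - R(41 + 43) = -27/88 - (-116 - (41 + 43)/2) = -27/88 - (-116 - 1/2*84) = -27/88 - (-116 - 42) = -27/88 - 1*(-158) = -27/88 + 158 = 13877/88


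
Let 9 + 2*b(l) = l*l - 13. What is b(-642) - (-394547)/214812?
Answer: 44266918199/214812 ≈ 2.0607e+5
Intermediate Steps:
b(l) = -11 + l²/2 (b(l) = -9/2 + (l*l - 13)/2 = -9/2 + (l² - 13)/2 = -9/2 + (-13 + l²)/2 = -9/2 + (-13/2 + l²/2) = -11 + l²/2)
b(-642) - (-394547)/214812 = (-11 + (½)*(-642)²) - (-394547)/214812 = (-11 + (½)*412164) - (-394547)/214812 = (-11 + 206082) - 1*(-394547/214812) = 206071 + 394547/214812 = 44266918199/214812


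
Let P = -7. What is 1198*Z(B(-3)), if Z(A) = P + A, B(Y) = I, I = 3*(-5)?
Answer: -26356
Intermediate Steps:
I = -15
B(Y) = -15
Z(A) = -7 + A
1198*Z(B(-3)) = 1198*(-7 - 15) = 1198*(-22) = -26356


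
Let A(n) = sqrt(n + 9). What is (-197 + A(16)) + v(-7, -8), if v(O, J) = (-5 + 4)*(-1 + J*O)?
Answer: -247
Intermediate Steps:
A(n) = sqrt(9 + n)
v(O, J) = 1 - J*O (v(O, J) = -(-1 + J*O) = 1 - J*O)
(-197 + A(16)) + v(-7, -8) = (-197 + sqrt(9 + 16)) + (1 - 1*(-8)*(-7)) = (-197 + sqrt(25)) + (1 - 56) = (-197 + 5) - 55 = -192 - 55 = -247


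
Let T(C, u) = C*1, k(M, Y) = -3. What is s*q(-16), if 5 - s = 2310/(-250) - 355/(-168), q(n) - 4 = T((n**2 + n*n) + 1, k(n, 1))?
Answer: 26332361/4200 ≈ 6269.6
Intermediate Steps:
T(C, u) = C
q(n) = 5 + 2*n**2 (q(n) = 4 + ((n**2 + n*n) + 1) = 4 + ((n**2 + n**2) + 1) = 4 + (2*n**2 + 1) = 4 + (1 + 2*n**2) = 5 + 2*n**2)
s = 50933/4200 (s = 5 - (2310/(-250) - 355/(-168)) = 5 - (2310*(-1/250) - 355*(-1/168)) = 5 - (-231/25 + 355/168) = 5 - 1*(-29933/4200) = 5 + 29933/4200 = 50933/4200 ≈ 12.127)
s*q(-16) = 50933*(5 + 2*(-16)**2)/4200 = 50933*(5 + 2*256)/4200 = 50933*(5 + 512)/4200 = (50933/4200)*517 = 26332361/4200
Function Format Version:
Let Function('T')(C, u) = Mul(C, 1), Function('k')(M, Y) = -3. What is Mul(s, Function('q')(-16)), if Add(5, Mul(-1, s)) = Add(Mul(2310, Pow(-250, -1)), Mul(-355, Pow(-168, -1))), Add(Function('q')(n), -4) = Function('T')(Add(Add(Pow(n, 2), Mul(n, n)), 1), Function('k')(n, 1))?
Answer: Rational(26332361, 4200) ≈ 6269.6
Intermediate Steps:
Function('T')(C, u) = C
Function('q')(n) = Add(5, Mul(2, Pow(n, 2))) (Function('q')(n) = Add(4, Add(Add(Pow(n, 2), Mul(n, n)), 1)) = Add(4, Add(Add(Pow(n, 2), Pow(n, 2)), 1)) = Add(4, Add(Mul(2, Pow(n, 2)), 1)) = Add(4, Add(1, Mul(2, Pow(n, 2)))) = Add(5, Mul(2, Pow(n, 2))))
s = Rational(50933, 4200) (s = Add(5, Mul(-1, Add(Mul(2310, Pow(-250, -1)), Mul(-355, Pow(-168, -1))))) = Add(5, Mul(-1, Add(Mul(2310, Rational(-1, 250)), Mul(-355, Rational(-1, 168))))) = Add(5, Mul(-1, Add(Rational(-231, 25), Rational(355, 168)))) = Add(5, Mul(-1, Rational(-29933, 4200))) = Add(5, Rational(29933, 4200)) = Rational(50933, 4200) ≈ 12.127)
Mul(s, Function('q')(-16)) = Mul(Rational(50933, 4200), Add(5, Mul(2, Pow(-16, 2)))) = Mul(Rational(50933, 4200), Add(5, Mul(2, 256))) = Mul(Rational(50933, 4200), Add(5, 512)) = Mul(Rational(50933, 4200), 517) = Rational(26332361, 4200)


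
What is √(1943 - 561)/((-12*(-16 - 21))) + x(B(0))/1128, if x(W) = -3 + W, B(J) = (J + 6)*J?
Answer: -1/376 + √1382/444 ≈ 0.081069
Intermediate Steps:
B(J) = J*(6 + J) (B(J) = (6 + J)*J = J*(6 + J))
√(1943 - 561)/((-12*(-16 - 21))) + x(B(0))/1128 = √(1943 - 561)/((-12*(-16 - 21))) + (-3 + 0*(6 + 0))/1128 = √1382/((-12*(-37))) + (-3 + 0*6)*(1/1128) = √1382/444 + (-3 + 0)*(1/1128) = √1382*(1/444) - 3*1/1128 = √1382/444 - 1/376 = -1/376 + √1382/444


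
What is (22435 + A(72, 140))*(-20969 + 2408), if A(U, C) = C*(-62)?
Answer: -255306555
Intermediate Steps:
A(U, C) = -62*C
(22435 + A(72, 140))*(-20969 + 2408) = (22435 - 62*140)*(-20969 + 2408) = (22435 - 8680)*(-18561) = 13755*(-18561) = -255306555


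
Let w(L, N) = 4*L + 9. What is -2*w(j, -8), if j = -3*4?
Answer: 78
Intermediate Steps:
j = -12
w(L, N) = 9 + 4*L
-2*w(j, -8) = -2*(9 + 4*(-12)) = -2*(9 - 48) = -2*(-39) = 78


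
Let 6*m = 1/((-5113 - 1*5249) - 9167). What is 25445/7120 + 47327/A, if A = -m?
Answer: 7896783315841/1424 ≈ 5.5455e+9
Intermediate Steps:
m = -1/117174 (m = 1/(6*((-5113 - 1*5249) - 9167)) = 1/(6*((-5113 - 5249) - 9167)) = 1/(6*(-10362 - 9167)) = (1/6)/(-19529) = (1/6)*(-1/19529) = -1/117174 ≈ -8.5343e-6)
A = 1/117174 (A = -1*(-1/117174) = 1/117174 ≈ 8.5343e-6)
25445/7120 + 47327/A = 25445/7120 + 47327/(1/117174) = 25445*(1/7120) + 47327*117174 = 5089/1424 + 5545493898 = 7896783315841/1424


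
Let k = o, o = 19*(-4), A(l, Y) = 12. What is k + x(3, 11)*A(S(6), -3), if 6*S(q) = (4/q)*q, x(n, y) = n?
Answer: -40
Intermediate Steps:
S(q) = ⅔ (S(q) = ((4/q)*q)/6 = (⅙)*4 = ⅔)
o = -76
k = -76
k + x(3, 11)*A(S(6), -3) = -76 + 3*12 = -76 + 36 = -40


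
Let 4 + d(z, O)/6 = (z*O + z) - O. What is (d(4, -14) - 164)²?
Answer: 173056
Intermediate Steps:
d(z, O) = -24 - 6*O + 6*z + 6*O*z (d(z, O) = -24 + 6*((z*O + z) - O) = -24 + 6*((O*z + z) - O) = -24 + 6*((z + O*z) - O) = -24 + 6*(z - O + O*z) = -24 + (-6*O + 6*z + 6*O*z) = -24 - 6*O + 6*z + 6*O*z)
(d(4, -14) - 164)² = ((-24 - 6*(-14) + 6*4 + 6*(-14)*4) - 164)² = ((-24 + 84 + 24 - 336) - 164)² = (-252 - 164)² = (-416)² = 173056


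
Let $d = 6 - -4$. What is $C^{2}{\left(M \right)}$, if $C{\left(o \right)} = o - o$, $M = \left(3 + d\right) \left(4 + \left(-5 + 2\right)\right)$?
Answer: $0$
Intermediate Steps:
$d = 10$ ($d = 6 + 4 = 10$)
$M = 13$ ($M = \left(3 + 10\right) \left(4 + \left(-5 + 2\right)\right) = 13 \left(4 - 3\right) = 13 \cdot 1 = 13$)
$C{\left(o \right)} = 0$
$C^{2}{\left(M \right)} = 0^{2} = 0$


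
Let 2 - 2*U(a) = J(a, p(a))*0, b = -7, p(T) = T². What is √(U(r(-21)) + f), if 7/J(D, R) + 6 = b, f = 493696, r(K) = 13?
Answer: √493697 ≈ 702.64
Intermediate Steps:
J(D, R) = -7/13 (J(D, R) = 7/(-6 - 7) = 7/(-13) = 7*(-1/13) = -7/13)
U(a) = 1 (U(a) = 1 - (-7)*0/26 = 1 - ½*0 = 1 + 0 = 1)
√(U(r(-21)) + f) = √(1 + 493696) = √493697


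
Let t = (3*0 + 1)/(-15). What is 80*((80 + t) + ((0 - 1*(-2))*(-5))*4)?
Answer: 9584/3 ≈ 3194.7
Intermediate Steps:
t = -1/15 (t = (0 + 1)*(-1/15) = 1*(-1/15) = -1/15 ≈ -0.066667)
80*((80 + t) + ((0 - 1*(-2))*(-5))*4) = 80*((80 - 1/15) + ((0 - 1*(-2))*(-5))*4) = 80*(1199/15 + ((0 + 2)*(-5))*4) = 80*(1199/15 + (2*(-5))*4) = 80*(1199/15 - 10*4) = 80*(1199/15 - 40) = 80*(599/15) = 9584/3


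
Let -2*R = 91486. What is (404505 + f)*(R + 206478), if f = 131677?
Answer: 86183213770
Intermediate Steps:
R = -45743 (R = -1/2*91486 = -45743)
(404505 + f)*(R + 206478) = (404505 + 131677)*(-45743 + 206478) = 536182*160735 = 86183213770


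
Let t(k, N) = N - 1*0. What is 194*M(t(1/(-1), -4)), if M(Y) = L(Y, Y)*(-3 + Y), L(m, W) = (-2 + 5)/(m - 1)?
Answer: 4074/5 ≈ 814.80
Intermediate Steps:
t(k, N) = N (t(k, N) = N + 0 = N)
L(m, W) = 3/(-1 + m)
M(Y) = 3*(-3 + Y)/(-1 + Y) (M(Y) = (3/(-1 + Y))*(-3 + Y) = 3*(-3 + Y)/(-1 + Y))
194*M(t(1/(-1), -4)) = 194*(3*(-3 - 4)/(-1 - 4)) = 194*(3*(-7)/(-5)) = 194*(3*(-⅕)*(-7)) = 194*(21/5) = 4074/5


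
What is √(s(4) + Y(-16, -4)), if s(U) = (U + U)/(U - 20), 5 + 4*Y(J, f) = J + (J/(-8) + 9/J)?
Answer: I*√345/8 ≈ 2.3218*I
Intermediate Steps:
Y(J, f) = -5/4 + 7*J/32 + 9/(4*J) (Y(J, f) = -5/4 + (J + (J/(-8) + 9/J))/4 = -5/4 + (J + (J*(-⅛) + 9/J))/4 = -5/4 + (J + (-J/8 + 9/J))/4 = -5/4 + (J + (9/J - J/8))/4 = -5/4 + (9/J + 7*J/8)/4 = -5/4 + (7*J/32 + 9/(4*J)) = -5/4 + 7*J/32 + 9/(4*J))
s(U) = 2*U/(-20 + U) (s(U) = (2*U)/(-20 + U) = 2*U/(-20 + U))
√(s(4) + Y(-16, -4)) = √(2*4/(-20 + 4) + (1/32)*(72 - 16*(-40 + 7*(-16)))/(-16)) = √(2*4/(-16) + (1/32)*(-1/16)*(72 - 16*(-40 - 112))) = √(2*4*(-1/16) + (1/32)*(-1/16)*(72 - 16*(-152))) = √(-½ + (1/32)*(-1/16)*(72 + 2432)) = √(-½ + (1/32)*(-1/16)*2504) = √(-½ - 313/64) = √(-345/64) = I*√345/8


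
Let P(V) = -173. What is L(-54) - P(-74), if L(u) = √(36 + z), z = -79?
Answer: 173 + I*√43 ≈ 173.0 + 6.5574*I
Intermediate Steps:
L(u) = I*√43 (L(u) = √(36 - 79) = √(-43) = I*√43)
L(-54) - P(-74) = I*√43 - 1*(-173) = I*√43 + 173 = 173 + I*√43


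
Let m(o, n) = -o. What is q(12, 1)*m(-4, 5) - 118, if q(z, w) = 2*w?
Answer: -110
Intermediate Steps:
q(12, 1)*m(-4, 5) - 118 = (2*1)*(-1*(-4)) - 118 = 2*4 - 118 = 8 - 118 = -110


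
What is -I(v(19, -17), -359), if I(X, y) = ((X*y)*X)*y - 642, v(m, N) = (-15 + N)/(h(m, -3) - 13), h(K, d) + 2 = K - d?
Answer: -131942686/49 ≈ -2.6927e+6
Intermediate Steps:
h(K, d) = -2 + K - d (h(K, d) = -2 + (K - d) = -2 + K - d)
v(m, N) = (-15 + N)/(-12 + m) (v(m, N) = (-15 + N)/((-2 + m - 1*(-3)) - 13) = (-15 + N)/((-2 + m + 3) - 13) = (-15 + N)/((1 + m) - 13) = (-15 + N)/(-12 + m))
I(X, y) = -642 + X²*y² (I(X, y) = (y*X²)*y - 642 = X²*y² - 642 = -642 + X²*y²)
-I(v(19, -17), -359) = -(-642 + ((-15 - 17)/(-12 + 19))²*(-359)²) = -(-642 + (-32/7)²*128881) = -(-642 + (1024/49)*128881) = -(-642 + 131974144/49) = -1*131942686/49 = -131942686/49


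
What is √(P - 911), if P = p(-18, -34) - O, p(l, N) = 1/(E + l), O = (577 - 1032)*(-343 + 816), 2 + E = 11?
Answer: √1928735/3 ≈ 462.93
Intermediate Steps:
E = 9 (E = -2 + 11 = 9)
O = -215215 (O = -455*473 = -215215)
p(l, N) = 1/(9 + l)
P = 1936934/9 (P = 1/(9 - 18) - 1*(-215215) = 1/(-9) + 215215 = -⅑ + 215215 = 1936934/9 ≈ 2.1522e+5)
√(P - 911) = √(1936934/9 - 911) = √(1928735/9) = √1928735/3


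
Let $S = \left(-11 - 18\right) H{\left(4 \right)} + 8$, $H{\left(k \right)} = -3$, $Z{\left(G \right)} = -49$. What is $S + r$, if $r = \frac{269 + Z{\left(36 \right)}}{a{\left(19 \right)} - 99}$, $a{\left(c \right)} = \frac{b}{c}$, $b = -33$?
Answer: $\frac{8075}{87} \approx 92.816$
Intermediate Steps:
$S = 95$ ($S = \left(-11 - 18\right) \left(-3\right) + 8 = \left(-29\right) \left(-3\right) + 8 = 87 + 8 = 95$)
$a{\left(c \right)} = - \frac{33}{c}$
$r = - \frac{190}{87}$ ($r = \frac{269 - 49}{- \frac{33}{19} - 99} = \frac{220}{\left(-33\right) \frac{1}{19} - 99} = \frac{220}{- \frac{33}{19} - 99} = \frac{220}{- \frac{1914}{19}} = 220 \left(- \frac{19}{1914}\right) = - \frac{190}{87} \approx -2.1839$)
$S + r = 95 - \frac{190}{87} = \frac{8075}{87}$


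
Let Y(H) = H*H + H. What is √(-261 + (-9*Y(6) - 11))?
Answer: 5*I*√26 ≈ 25.495*I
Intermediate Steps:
Y(H) = H + H² (Y(H) = H² + H = H + H²)
√(-261 + (-9*Y(6) - 11)) = √(-261 + (-54*(1 + 6) - 11)) = √(-261 + (-54*7 - 11)) = √(-261 + (-9*42 - 11)) = √(-261 + (-378 - 11)) = √(-261 - 389) = √(-650) = 5*I*√26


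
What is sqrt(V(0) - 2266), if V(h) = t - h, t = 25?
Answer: 3*I*sqrt(249) ≈ 47.339*I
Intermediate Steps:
V(h) = 25 - h
sqrt(V(0) - 2266) = sqrt((25 - 1*0) - 2266) = sqrt((25 + 0) - 2266) = sqrt(25 - 2266) = sqrt(-2241) = 3*I*sqrt(249)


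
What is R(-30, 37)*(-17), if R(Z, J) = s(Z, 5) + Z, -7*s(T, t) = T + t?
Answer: 3145/7 ≈ 449.29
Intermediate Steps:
s(T, t) = -T/7 - t/7 (s(T, t) = -(T + t)/7 = -T/7 - t/7)
R(Z, J) = -5/7 + 6*Z/7 (R(Z, J) = (-Z/7 - ⅐*5) + Z = (-Z/7 - 5/7) + Z = (-5/7 - Z/7) + Z = -5/7 + 6*Z/7)
R(-30, 37)*(-17) = (-5/7 + (6/7)*(-30))*(-17) = (-5/7 - 180/7)*(-17) = -185/7*(-17) = 3145/7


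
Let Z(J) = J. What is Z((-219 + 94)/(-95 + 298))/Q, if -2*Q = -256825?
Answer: -10/2085419 ≈ -4.7952e-6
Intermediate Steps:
Q = 256825/2 (Q = -½*(-256825) = 256825/2 ≈ 1.2841e+5)
Z((-219 + 94)/(-95 + 298))/Q = ((-219 + 94)/(-95 + 298))/(256825/2) = -125/203*(2/256825) = -125*1/203*(2/256825) = -125/203*2/256825 = -10/2085419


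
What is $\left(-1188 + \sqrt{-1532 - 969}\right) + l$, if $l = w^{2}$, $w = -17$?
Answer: $-899 + i \sqrt{2501} \approx -899.0 + 50.01 i$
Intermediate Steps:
$l = 289$ ($l = \left(-17\right)^{2} = 289$)
$\left(-1188 + \sqrt{-1532 - 969}\right) + l = \left(-1188 + \sqrt{-1532 - 969}\right) + 289 = \left(-1188 + \sqrt{-2501}\right) + 289 = \left(-1188 + i \sqrt{2501}\right) + 289 = -899 + i \sqrt{2501}$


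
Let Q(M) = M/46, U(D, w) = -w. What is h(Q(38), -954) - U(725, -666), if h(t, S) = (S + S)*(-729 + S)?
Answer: 3210498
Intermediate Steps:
Q(M) = M/46 (Q(M) = M*(1/46) = M/46)
h(t, S) = 2*S*(-729 + S) (h(t, S) = (2*S)*(-729 + S) = 2*S*(-729 + S))
h(Q(38), -954) - U(725, -666) = 2*(-954)*(-729 - 954) - (-1)*(-666) = 2*(-954)*(-1683) - 1*666 = 3211164 - 666 = 3210498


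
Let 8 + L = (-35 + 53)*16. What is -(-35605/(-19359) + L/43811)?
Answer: -1565311175/848137149 ≈ -1.8456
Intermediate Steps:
L = 280 (L = -8 + (-35 + 53)*16 = -8 + 18*16 = -8 + 288 = 280)
-(-35605/(-19359) + L/43811) = -(-35605/(-19359) + 280/43811) = -(-35605*(-1/19359) + 280*(1/43811)) = -(35605/19359 + 280/43811) = -1*1565311175/848137149 = -1565311175/848137149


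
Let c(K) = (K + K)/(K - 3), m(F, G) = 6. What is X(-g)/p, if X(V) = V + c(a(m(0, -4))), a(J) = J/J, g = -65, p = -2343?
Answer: -64/2343 ≈ -0.027315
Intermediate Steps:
a(J) = 1
c(K) = 2*K/(-3 + K) (c(K) = (2*K)/(-3 + K) = 2*K/(-3 + K))
X(V) = -1 + V (X(V) = V + 2*1/(-3 + 1) = V + 2*1/(-2) = V + 2*1*(-½) = V - 1 = -1 + V)
X(-g)/p = (-1 - 1*(-65))/(-2343) = (-1 + 65)*(-1/2343) = 64*(-1/2343) = -64/2343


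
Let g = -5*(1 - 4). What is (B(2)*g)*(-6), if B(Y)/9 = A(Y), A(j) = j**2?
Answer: -3240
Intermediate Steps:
B(Y) = 9*Y**2
g = 15 (g = -5*(-3) = 15)
(B(2)*g)*(-6) = ((9*2**2)*15)*(-6) = ((9*4)*15)*(-6) = (36*15)*(-6) = 540*(-6) = -3240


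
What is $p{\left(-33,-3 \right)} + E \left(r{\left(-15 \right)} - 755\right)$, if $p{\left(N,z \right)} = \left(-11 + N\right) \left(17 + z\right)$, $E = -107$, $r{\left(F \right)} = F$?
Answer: $81774$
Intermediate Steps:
$p{\left(-33,-3 \right)} + E \left(r{\left(-15 \right)} - 755\right) = \left(-187 - -33 + 17 \left(-33\right) - -99\right) - 107 \left(-15 - 755\right) = \left(-187 + 33 - 561 + 99\right) - -82390 = -616 + 82390 = 81774$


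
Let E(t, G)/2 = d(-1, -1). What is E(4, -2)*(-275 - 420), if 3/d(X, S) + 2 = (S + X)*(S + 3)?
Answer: 695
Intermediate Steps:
d(X, S) = 3/(-2 + (3 + S)*(S + X)) (d(X, S) = 3/(-2 + (S + X)*(S + 3)) = 3/(-2 + (S + X)*(3 + S)) = 3/(-2 + (3 + S)*(S + X)))
E(t, G) = -1 (E(t, G) = 2*(3/(-2 + (-1)**2 + 3*(-1) + 3*(-1) - 1*(-1))) = 2*(3/(-2 + 1 - 3 - 3 + 1)) = 2*(3/(-6)) = 2*(3*(-1/6)) = 2*(-1/2) = -1)
E(4, -2)*(-275 - 420) = -(-275 - 420) = -1*(-695) = 695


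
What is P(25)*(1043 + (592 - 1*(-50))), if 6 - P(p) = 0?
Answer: 10110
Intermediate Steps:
P(p) = 6 (P(p) = 6 - 1*0 = 6 + 0 = 6)
P(25)*(1043 + (592 - 1*(-50))) = 6*(1043 + (592 - 1*(-50))) = 6*(1043 + (592 + 50)) = 6*(1043 + 642) = 6*1685 = 10110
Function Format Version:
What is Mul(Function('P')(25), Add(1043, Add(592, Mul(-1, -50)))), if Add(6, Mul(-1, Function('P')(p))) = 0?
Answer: 10110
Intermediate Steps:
Function('P')(p) = 6 (Function('P')(p) = Add(6, Mul(-1, 0)) = Add(6, 0) = 6)
Mul(Function('P')(25), Add(1043, Add(592, Mul(-1, -50)))) = Mul(6, Add(1043, Add(592, Mul(-1, -50)))) = Mul(6, Add(1043, Add(592, 50))) = Mul(6, Add(1043, 642)) = Mul(6, 1685) = 10110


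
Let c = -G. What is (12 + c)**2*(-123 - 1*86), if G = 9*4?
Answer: -120384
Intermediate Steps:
G = 36
c = -36 (c = -1*36 = -36)
(12 + c)**2*(-123 - 1*86) = (12 - 36)**2*(-123 - 1*86) = (-24)**2*(-123 - 86) = 576*(-209) = -120384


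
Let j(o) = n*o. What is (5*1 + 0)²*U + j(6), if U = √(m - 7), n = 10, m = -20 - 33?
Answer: 60 + 50*I*√15 ≈ 60.0 + 193.65*I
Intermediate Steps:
m = -53
j(o) = 10*o
U = 2*I*√15 (U = √(-53 - 7) = √(-60) = 2*I*√15 ≈ 7.746*I)
(5*1 + 0)²*U + j(6) = (5*1 + 0)²*(2*I*√15) + 10*6 = (5 + 0)²*(2*I*√15) + 60 = 5²*(2*I*√15) + 60 = 25*(2*I*√15) + 60 = 50*I*√15 + 60 = 60 + 50*I*√15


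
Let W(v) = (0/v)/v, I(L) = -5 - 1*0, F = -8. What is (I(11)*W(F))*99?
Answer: 0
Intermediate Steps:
I(L) = -5 (I(L) = -5 + 0 = -5)
W(v) = 0 (W(v) = 0/v = 0)
(I(11)*W(F))*99 = -5*0*99 = 0*99 = 0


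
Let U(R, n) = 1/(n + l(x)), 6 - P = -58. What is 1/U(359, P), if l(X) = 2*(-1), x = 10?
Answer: 62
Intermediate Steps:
l(X) = -2
P = 64 (P = 6 - 1*(-58) = 6 + 58 = 64)
U(R, n) = 1/(-2 + n) (U(R, n) = 1/(n - 2) = 1/(-2 + n))
1/U(359, P) = 1/(1/(-2 + 64)) = 1/(1/62) = 62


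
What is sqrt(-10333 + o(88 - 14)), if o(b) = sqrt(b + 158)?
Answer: sqrt(-10333 + 2*sqrt(58)) ≈ 101.58*I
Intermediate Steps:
o(b) = sqrt(158 + b)
sqrt(-10333 + o(88 - 14)) = sqrt(-10333 + sqrt(158 + (88 - 14))) = sqrt(-10333 + sqrt(158 + 74)) = sqrt(-10333 + sqrt(232)) = sqrt(-10333 + 2*sqrt(58))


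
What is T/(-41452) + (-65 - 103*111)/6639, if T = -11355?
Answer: -401229251/275199828 ≈ -1.4580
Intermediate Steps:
T/(-41452) + (-65 - 103*111)/6639 = -11355/(-41452) + (-65 - 103*111)/6639 = -11355*(-1/41452) + (-65 - 11433)*(1/6639) = 11355/41452 - 11498*1/6639 = 11355/41452 - 11498/6639 = -401229251/275199828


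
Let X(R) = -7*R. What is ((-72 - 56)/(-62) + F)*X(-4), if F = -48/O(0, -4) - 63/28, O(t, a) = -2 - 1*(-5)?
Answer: -14049/31 ≈ -453.19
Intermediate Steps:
O(t, a) = 3 (O(t, a) = -2 + 5 = 3)
F = -73/4 (F = -48/3 - 63/28 = -48*⅓ - 63*1/28 = -16 - 9/4 = -73/4 ≈ -18.250)
((-72 - 56)/(-62) + F)*X(-4) = ((-72 - 56)/(-62) - 73/4)*(-7*(-4)) = (-128*(-1/62) - 73/4)*28 = (64/31 - 73/4)*28 = -2007/124*28 = -14049/31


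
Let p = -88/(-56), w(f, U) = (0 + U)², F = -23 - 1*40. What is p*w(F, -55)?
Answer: 33275/7 ≈ 4753.6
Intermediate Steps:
F = -63 (F = -23 - 40 = -63)
w(f, U) = U²
p = 11/7 (p = -88*(-1/56) = 11/7 ≈ 1.5714)
p*w(F, -55) = (11/7)*(-55)² = (11/7)*3025 = 33275/7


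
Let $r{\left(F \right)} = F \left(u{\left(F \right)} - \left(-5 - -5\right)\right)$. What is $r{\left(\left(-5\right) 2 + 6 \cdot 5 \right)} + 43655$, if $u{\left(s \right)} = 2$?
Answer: $43695$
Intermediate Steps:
$r{\left(F \right)} = 2 F$ ($r{\left(F \right)} = F \left(2 - \left(-5 - -5\right)\right) = F \left(2 - \left(-5 + 5\right)\right) = F \left(2 - 0\right) = F \left(2 + 0\right) = F 2 = 2 F$)
$r{\left(\left(-5\right) 2 + 6 \cdot 5 \right)} + 43655 = 2 \left(\left(-5\right) 2 + 6 \cdot 5\right) + 43655 = 2 \left(-10 + 30\right) + 43655 = 2 \cdot 20 + 43655 = 40 + 43655 = 43695$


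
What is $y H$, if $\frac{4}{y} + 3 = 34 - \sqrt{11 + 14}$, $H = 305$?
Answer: $\frac{610}{13} \approx 46.923$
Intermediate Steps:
$y = \frac{2}{13}$ ($y = \frac{4}{-3 + \left(34 - \sqrt{11 + 14}\right)} = \frac{4}{-3 + \left(34 - \sqrt{25}\right)} = \frac{4}{-3 + \left(34 - 5\right)} = \frac{4}{-3 + 29} = \frac{4}{26} = 4 \cdot \frac{1}{26} = \frac{2}{13} \approx 0.15385$)
$y H = \frac{2}{13} \cdot 305 = \frac{610}{13}$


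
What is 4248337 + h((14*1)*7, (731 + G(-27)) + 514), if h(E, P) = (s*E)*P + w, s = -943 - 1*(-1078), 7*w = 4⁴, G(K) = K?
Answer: 142537595/7 ≈ 2.0362e+7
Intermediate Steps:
w = 256/7 (w = (⅐)*4⁴ = (⅐)*256 = 256/7 ≈ 36.571)
s = 135 (s = -943 + 1078 = 135)
h(E, P) = 256/7 + 135*E*P (h(E, P) = (135*E)*P + 256/7 = 135*E*P + 256/7 = 256/7 + 135*E*P)
4248337 + h((14*1)*7, (731 + G(-27)) + 514) = 4248337 + (256/7 + 135*((14*1)*7)*((731 - 27) + 514)) = 4248337 + (256/7 + 135*(14*7)*(704 + 514)) = 4248337 + (256/7 + 135*98*1218) = 4248337 + (256/7 + 16114140) = 4248337 + 112799236/7 = 142537595/7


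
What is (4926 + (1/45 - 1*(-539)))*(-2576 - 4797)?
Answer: -1813212398/45 ≈ -4.0294e+7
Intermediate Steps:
(4926 + (1/45 - 1*(-539)))*(-2576 - 4797) = (4926 + (1/45 + 539))*(-7373) = (4926 + 24256/45)*(-7373) = (245926/45)*(-7373) = -1813212398/45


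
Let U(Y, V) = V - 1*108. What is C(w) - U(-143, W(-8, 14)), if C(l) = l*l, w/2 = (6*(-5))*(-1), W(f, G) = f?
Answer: 3716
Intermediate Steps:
w = 60 (w = 2*((6*(-5))*(-1)) = 2*(-30*(-1)) = 2*30 = 60)
U(Y, V) = -108 + V (U(Y, V) = V - 108 = -108 + V)
C(l) = l**2
C(w) - U(-143, W(-8, 14)) = 60**2 - (-108 - 8) = 3600 - 1*(-116) = 3600 + 116 = 3716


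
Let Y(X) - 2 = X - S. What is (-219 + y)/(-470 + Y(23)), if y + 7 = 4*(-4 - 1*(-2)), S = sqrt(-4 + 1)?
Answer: 52065/99014 - 117*I*sqrt(3)/99014 ≈ 0.52584 - 0.0020467*I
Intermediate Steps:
S = I*sqrt(3) (S = sqrt(-3) = I*sqrt(3) ≈ 1.732*I)
Y(X) = 2 + X - I*sqrt(3) (Y(X) = 2 + (X - I*sqrt(3)) = 2 + X - I*sqrt(3))
y = -15 (y = -7 + 4*(-4 - 1*(-2)) = -7 + 4*(-4 + 2) = -7 + 4*(-2) = -7 - 8 = -15)
(-219 + y)/(-470 + Y(23)) = (-219 - 15)/(-470 + (2 + 23 - I*sqrt(3))) = -234/(-470 + (25 - I*sqrt(3))) = -234/(-445 - I*sqrt(3))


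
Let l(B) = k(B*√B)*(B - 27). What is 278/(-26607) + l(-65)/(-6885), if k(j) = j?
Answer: -278/26607 - 1196*I*√65/1377 ≈ -0.010448 - 7.0025*I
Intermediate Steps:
l(B) = B^(3/2)*(-27 + B) (l(B) = (B*√B)*(B - 27) = B^(3/2)*(-27 + B))
278/(-26607) + l(-65)/(-6885) = 278/(-26607) + ((-65)^(3/2)*(-27 - 65))/(-6885) = 278*(-1/26607) + (-65*I*√65*(-92))*(-1/6885) = -278/26607 + (5980*I*√65)*(-1/6885) = -278/26607 - 1196*I*√65/1377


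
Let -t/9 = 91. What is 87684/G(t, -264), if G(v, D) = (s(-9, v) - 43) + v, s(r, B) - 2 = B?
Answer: -87684/1679 ≈ -52.224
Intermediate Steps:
t = -819 (t = -9*91 = -819)
s(r, B) = 2 + B
G(v, D) = -41 + 2*v (G(v, D) = ((2 + v) - 43) + v = (-41 + v) + v = -41 + 2*v)
87684/G(t, -264) = 87684/(-41 + 2*(-819)) = 87684/(-41 - 1638) = 87684/(-1679) = 87684*(-1/1679) = -87684/1679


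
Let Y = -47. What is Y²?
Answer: 2209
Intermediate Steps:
Y² = (-47)² = 2209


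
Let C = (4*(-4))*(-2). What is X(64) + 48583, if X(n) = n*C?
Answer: 50631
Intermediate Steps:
C = 32 (C = -16*(-2) = 32)
X(n) = 32*n (X(n) = n*32 = 32*n)
X(64) + 48583 = 32*64 + 48583 = 2048 + 48583 = 50631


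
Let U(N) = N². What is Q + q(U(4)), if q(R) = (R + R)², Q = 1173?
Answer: 2197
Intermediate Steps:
q(R) = 4*R² (q(R) = (2*R)² = 4*R²)
Q + q(U(4)) = 1173 + 4*(4²)² = 1173 + 4*16² = 1173 + 4*256 = 1173 + 1024 = 2197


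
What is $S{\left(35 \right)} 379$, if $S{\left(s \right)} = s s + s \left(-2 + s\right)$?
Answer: $902020$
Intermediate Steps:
$S{\left(s \right)} = s^{2} + s \left(-2 + s\right)$
$S{\left(35 \right)} 379 = 2 \cdot 35 \left(-1 + 35\right) 379 = 2 \cdot 35 \cdot 34 \cdot 379 = 2380 \cdot 379 = 902020$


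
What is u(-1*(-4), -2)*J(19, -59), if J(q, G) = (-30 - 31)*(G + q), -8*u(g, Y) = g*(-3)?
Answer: 3660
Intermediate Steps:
u(g, Y) = 3*g/8 (u(g, Y) = -g*(-3)/8 = -(-3)*g/8 = 3*g/8)
J(q, G) = -61*G - 61*q (J(q, G) = -61*(G + q) = -61*G - 61*q)
u(-1*(-4), -2)*J(19, -59) = (3*(-1*(-4))/8)*(-61*(-59) - 61*19) = ((3/8)*4)*(3599 - 1159) = (3/2)*2440 = 3660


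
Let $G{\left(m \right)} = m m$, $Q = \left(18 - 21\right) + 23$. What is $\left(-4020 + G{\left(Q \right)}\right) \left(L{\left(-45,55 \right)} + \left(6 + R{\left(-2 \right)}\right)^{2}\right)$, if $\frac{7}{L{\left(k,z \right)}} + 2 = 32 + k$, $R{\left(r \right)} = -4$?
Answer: $- \frac{38372}{3} \approx -12791.0$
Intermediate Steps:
$Q = 20$ ($Q = -3 + 23 = 20$)
$G{\left(m \right)} = m^{2}$
$L{\left(k,z \right)} = \frac{7}{30 + k}$ ($L{\left(k,z \right)} = \frac{7}{-2 + \left(32 + k\right)} = \frac{7}{30 + k}$)
$\left(-4020 + G{\left(Q \right)}\right) \left(L{\left(-45,55 \right)} + \left(6 + R{\left(-2 \right)}\right)^{2}\right) = \left(-4020 + 20^{2}\right) \left(\frac{7}{30 - 45} + \left(6 - 4\right)^{2}\right) = \left(-4020 + 400\right) \left(\frac{7}{-15} + 2^{2}\right) = - 3620 \left(7 \left(- \frac{1}{15}\right) + 4\right) = - 3620 \left(- \frac{7}{15} + 4\right) = \left(-3620\right) \frac{53}{15} = - \frac{38372}{3}$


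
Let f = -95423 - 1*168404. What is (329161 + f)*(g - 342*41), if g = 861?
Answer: -859860774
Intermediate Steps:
f = -263827 (f = -95423 - 168404 = -263827)
(329161 + f)*(g - 342*41) = (329161 - 263827)*(861 - 342*41) = 65334*(861 - 14022) = 65334*(-13161) = -859860774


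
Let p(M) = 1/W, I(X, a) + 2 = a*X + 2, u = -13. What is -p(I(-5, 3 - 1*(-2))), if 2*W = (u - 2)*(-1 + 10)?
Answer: 2/135 ≈ 0.014815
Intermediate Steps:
I(X, a) = X*a (I(X, a) = -2 + (a*X + 2) = -2 + (X*a + 2) = -2 + (2 + X*a) = X*a)
W = -135/2 (W = ((-13 - 2)*(-1 + 10))/2 = (-15*9)/2 = (1/2)*(-135) = -135/2 ≈ -67.500)
p(M) = -2/135 (p(M) = 1/(-135/2) = -2/135)
-p(I(-5, 3 - 1*(-2))) = -1*(-2/135) = 2/135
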